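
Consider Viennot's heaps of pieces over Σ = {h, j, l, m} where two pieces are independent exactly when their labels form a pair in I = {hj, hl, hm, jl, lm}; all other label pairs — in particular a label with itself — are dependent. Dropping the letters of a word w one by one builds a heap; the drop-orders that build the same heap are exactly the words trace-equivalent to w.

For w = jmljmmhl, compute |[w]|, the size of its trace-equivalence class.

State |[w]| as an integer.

#0=j has no predecessor
#1=m depends on [0:j]
#2=l has no predecessor
#3=j depends on [1:m]
#4=m depends on [3:j]
#5=m depends on [4:m]
#6=h has no predecessor
#7=l depends on [2:l]
sources: [0:j, 2:l, 6:h]
N(rest) = Σ N(rest − s) over sources s of rest; N(one piece) = 1:
  size 1 → [5]=1  [6]=1  [7]=1
  size 2 → [2,7]=1  [4,5]=1  [5,6]=2  [5,7]=2  [6,7]=2
  size 3 → [2,5,7]=3  [2,6,7]=3  [3,4,5]=1  [4,5,6]=3  [4,5,7]=3  [5,6,7]=6
  size 4 → [1,3,4,5]=1  [2,4,5,7]=6  [2,5,6,7]=12  [3,4,5,6]=4  [3,4,5,7]=4  [4,5,6,7]=12
  size 5 → [0,1,3,4,5]=1  [1,3,4,5,6]=5  [1,3,4,5,7]=5  [2,3,4,5,7]=10  [2,4,5,6,7]=30  [3,4,5,6,7]=20
  size 6 → [0,1,3,4,5,6]=6  [0,1,3,4,5,7]=6  [1,2,3,4,5,7]=15  [1,3,4,5,6,7]=30  [2,3,4,5,6,7]=60
  first=0(j) contributes 105
  first=2(l) contributes 42
  first=6(h) contributes 21
|[w]| = 168

168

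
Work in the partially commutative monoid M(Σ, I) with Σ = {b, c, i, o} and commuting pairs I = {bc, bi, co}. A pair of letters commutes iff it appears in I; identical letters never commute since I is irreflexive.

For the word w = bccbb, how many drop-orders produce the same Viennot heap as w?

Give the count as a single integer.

10

#0=b has no predecessor
#1=c has no predecessor
#2=c depends on [1:c]
#3=b depends on [0:b]
#4=b depends on [3:b]
sources: [0:b, 1:c]
N(rest) = Σ N(rest − s) over sources s of rest; N(one piece) = 1:
  size 1 → [2]=1  [4]=1
  size 2 → [1,2]=1  [2,4]=2  [3,4]=1
  size 3 → [0,3,4]=1  [1,2,4]=3  [2,3,4]=3
  first=0(b) contributes 6
  first=1(c) contributes 4
|[w]| = 10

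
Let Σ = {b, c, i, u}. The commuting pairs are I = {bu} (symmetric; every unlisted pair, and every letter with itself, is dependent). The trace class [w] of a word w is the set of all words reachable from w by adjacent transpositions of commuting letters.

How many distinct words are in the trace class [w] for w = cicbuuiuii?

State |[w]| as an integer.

3

drop 0:c onto floor
drop 1:i onto {0:c}
drop 2:c onto {1:i}
drop 3:b onto {2:c}
drop 4:u onto {2:c}
drop 5:u onto {4:u}
drop 6:i onto {3:b, 5:u}
drop 7:u onto {6:i}
drop 8:i onto {7:u}
drop 9:i onto {8:i}
ground layer = {0:c}
drop-orders for the pieces not yet dropped (sum over which currently-grounded one goes next):
  1 to go: {9} 1
  2 to go: {8,9} 1
  3 to go: {7,8,9} 1
  4 to go: {6,7,8,9} 1
  5 to go: {3,6,7,8,9} 1  {5,6,7,8,9} 1
  6 to go: {3,5,6,7,8,9} 2  {4,5,6,7,8,9} 1
  7 to go: {3,4,5,6,7,8,9} 3
  8 to go: {2,3,4,5,6,7,8,9} 3
  if 0:c drops first: 3 orders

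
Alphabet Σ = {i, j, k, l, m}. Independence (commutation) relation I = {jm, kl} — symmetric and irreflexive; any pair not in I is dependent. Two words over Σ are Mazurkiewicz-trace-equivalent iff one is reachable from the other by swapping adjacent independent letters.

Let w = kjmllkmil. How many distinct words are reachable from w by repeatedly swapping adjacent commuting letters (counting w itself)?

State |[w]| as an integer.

piece 0:k — minimal
piece 1:j rests on {0:k}
piece 2:m rests on {0:k}
piece 3:l rests on {1:j, 2:m}
piece 4:l rests on {3:l}
piece 5:k rests on {1:j, 2:m}
piece 6:m rests on {4:l, 5:k}
piece 7:i rests on {6:m}
piece 8:l rests on {7:i}
minimal pieces: {0:k}
ways to finish when only these pieces remain (= sum over removing one remaining piece with nothing left below it):
  1 left: {8}→1
  2 left: {7,8}→1
  3 left: {6,7,8}→1
  4 left: {4,6,7,8}→1  {5,6,7,8}→1
  5 left: {3,4,6,7,8}→1  {4,5,6,7,8}→2
  6 left: {3,4,5,6,7,8}→3
  7 left: {1,3,4,5,6,7,8}→3  {2,3,4,5,6,7,8}→3
  placing 0:k first → 6 extensions

6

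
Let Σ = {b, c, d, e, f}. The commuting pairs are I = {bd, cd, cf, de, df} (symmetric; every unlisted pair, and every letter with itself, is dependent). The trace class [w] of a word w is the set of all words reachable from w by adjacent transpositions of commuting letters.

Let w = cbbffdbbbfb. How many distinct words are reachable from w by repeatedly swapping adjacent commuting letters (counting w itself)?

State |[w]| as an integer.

11

piece 0:c — minimal
piece 1:b rests on {0:c}
piece 2:b rests on {1:b}
piece 3:f rests on {2:b}
piece 4:f rests on {3:f}
piece 5:d — minimal
piece 6:b rests on {4:f}
piece 7:b rests on {6:b}
piece 8:b rests on {7:b}
piece 9:f rests on {8:b}
piece 10:b rests on {9:f}
minimal pieces: {0:c, 5:d}
ways to finish when only these pieces remain (= sum over removing one remaining piece with nothing left below it):
  1 left: {5}→1  {10}→1
  2 left: {5,10}→2  {9,10}→1
  3 left: {5,9,10}→3  {8,9,10}→1
  4 left: {5,8,9,10}→4  {7,8,9,10}→1
  5 left: {5,7,8,9,10}→5  {6,7,8,9,10}→1
  6 left: {4,6,7,8,9,10}→1  {5,6,7,8,9,10}→6
  7 left: {3,4,6,7,8,9,10}→1  {4,5,6,7,8,9,10}→7
  8 left: {2,3,4,6,7,8,9,10}→1  {3,4,5,6,7,8,9,10}→8
  9 left: {1,2,3,4,6,7,8,9,10}→1  {2,3,4,5,6,7,8,9,10}→9
  placing 0:c first → 10 extensions
  placing 5:d first → 1 extensions
total linear extensions = 11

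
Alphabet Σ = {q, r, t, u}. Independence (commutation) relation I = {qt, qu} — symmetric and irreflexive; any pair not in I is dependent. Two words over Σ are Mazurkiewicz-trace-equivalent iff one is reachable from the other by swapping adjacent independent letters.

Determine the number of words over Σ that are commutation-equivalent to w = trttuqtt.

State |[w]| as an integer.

6

piece 0:t — minimal
piece 1:r rests on {0:t}
piece 2:t rests on {1:r}
piece 3:t rests on {2:t}
piece 4:u rests on {3:t}
piece 5:q rests on {1:r}
piece 6:t rests on {4:u}
piece 7:t rests on {6:t}
minimal pieces: {0:t}
ways to finish when only these pieces remain (= sum over removing one remaining piece with nothing left below it):
  1 left: {5}→1  {7}→1
  2 left: {5,7}→2  {6,7}→1
  3 left: {4,6,7}→1  {5,6,7}→3
  4 left: {3,4,6,7}→1  {4,5,6,7}→4
  5 left: {2,3,4,6,7}→1  {3,4,5,6,7}→5
  6 left: {2,3,4,5,6,7}→6
  placing 0:t first → 6 extensions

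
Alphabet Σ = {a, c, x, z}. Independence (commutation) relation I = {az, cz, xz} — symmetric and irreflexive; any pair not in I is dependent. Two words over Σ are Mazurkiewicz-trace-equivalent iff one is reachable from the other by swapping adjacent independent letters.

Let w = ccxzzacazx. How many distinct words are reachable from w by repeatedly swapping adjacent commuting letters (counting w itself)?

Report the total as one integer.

120

#0=c has no predecessor
#1=c depends on [0:c]
#2=x depends on [1:c]
#3=z has no predecessor
#4=z depends on [3:z]
#5=a depends on [2:x]
#6=c depends on [5:a]
#7=a depends on [6:c]
#8=z depends on [4:z]
#9=x depends on [7:a]
sources: [0:c, 3:z]
N(rest) = Σ N(rest − s) over sources s of rest; N(one piece) = 1:
  size 1 → [8]=1  [9]=1
  size 2 → [4,8]=1  [7,9]=1  [8,9]=2
  size 3 → [3,4,8]=1  [4,8,9]=3  [6,7,9]=1  [7,8,9]=3
  size 4 → [3,4,8,9]=4  [4,7,8,9]=6  [5,6,7,9]=1  [6,7,8,9]=4
  size 5 → [2,5,6,7,9]=1  [3,4,7,8,9]=10  [4,6,7,8,9]=10  [5,6,7,8,9]=5
  size 6 → [1,2,5,6,7,9]=1  [2,5,6,7,8,9]=6  [3,4,6,7,8,9]=20  [4,5,6,7,8,9]=15
  size 7 → [0,1,2,5,6,7,9]=1  [1,2,5,6,7,8,9]=7  [2,4,5,6,7,8,9]=21  [3,4,5,6,7,8,9]=35
  size 8 → [0,1,2,5,6,7,8,9]=8  [1,2,4,5,6,7,8,9]=28  [2,3,4,5,6,7,8,9]=56
  first=0(c) contributes 84
  first=3(z) contributes 36
|[w]| = 120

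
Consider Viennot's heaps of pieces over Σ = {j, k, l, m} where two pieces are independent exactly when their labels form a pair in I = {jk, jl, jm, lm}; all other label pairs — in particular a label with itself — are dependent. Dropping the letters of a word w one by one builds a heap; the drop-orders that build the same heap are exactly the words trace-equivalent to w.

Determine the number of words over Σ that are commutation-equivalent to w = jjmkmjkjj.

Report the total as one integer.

0(j) covers ∅
1(j) covers 0:j
2(m) covers ∅
3(k) covers 2:m
4(m) covers 3:k
5(j) covers 1:j
6(k) covers 4:m
7(j) covers 5:j
8(j) covers 7:j
floor of heap: 0:j, 2:m
completions by unplaced set U, small U first (add the entries for U minus each lowest piece of U):
  |U|=1: {6}:1  {8}:1
  |U|=2: {4,6}:1  {6,8}:2  {7,8}:1
  |U|=3: {3,4,6}:1  {4,6,8}:3  {5,7,8}:1  {6,7,8}:3
  |U|=4: {1,5,7,8}:1  {2,3,4,6}:1  {3,4,6,8}:4  {4,6,7,8}:6  {5,6,7,8}:4
  |U|=5: {0,1,5,7,8}:1  {1,5,6,7,8}:5  {2,3,4,6,8}:5  {3,4,6,7,8}:10  {4,5,6,7,8}:10
  |U|=6: {0,1,5,6,7,8}:6  {1,4,5,6,7,8}:15  {2,3,4,6,7,8}:15  {3,4,5,6,7,8}:20
  |U|=7: {0,1,4,5,6,7,8}:21  {1,3,4,5,6,7,8}:35  {2,3,4,5,6,7,8}:35
  start at 0(j): 70
  start at 2(m): 56
sum over floor = 126

126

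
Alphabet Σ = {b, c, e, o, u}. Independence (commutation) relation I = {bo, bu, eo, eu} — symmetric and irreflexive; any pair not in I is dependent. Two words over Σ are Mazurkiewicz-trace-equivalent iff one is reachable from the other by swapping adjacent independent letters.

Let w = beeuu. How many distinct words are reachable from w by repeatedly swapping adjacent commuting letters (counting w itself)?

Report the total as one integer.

piece 0:b — minimal
piece 1:e rests on {0:b}
piece 2:e rests on {1:e}
piece 3:u — minimal
piece 4:u rests on {3:u}
minimal pieces: {0:b, 3:u}
ways to finish when only these pieces remain (= sum over removing one remaining piece with nothing left below it):
  1 left: {2}→1  {4}→1
  2 left: {1,2}→1  {2,4}→2  {3,4}→1
  3 left: {0,1,2}→1  {1,2,4}→3  {2,3,4}→3
  placing 0:b first → 6 extensions
  placing 3:u first → 4 extensions
total linear extensions = 10

10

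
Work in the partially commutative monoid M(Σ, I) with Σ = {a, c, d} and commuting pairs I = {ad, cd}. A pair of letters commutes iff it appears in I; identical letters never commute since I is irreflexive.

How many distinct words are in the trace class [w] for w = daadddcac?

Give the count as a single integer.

#0=d has no predecessor
#1=a has no predecessor
#2=a depends on [1:a]
#3=d depends on [0:d]
#4=d depends on [3:d]
#5=d depends on [4:d]
#6=c depends on [2:a]
#7=a depends on [6:c]
#8=c depends on [7:a]
sources: [0:d, 1:a]
N(rest) = Σ N(rest − s) over sources s of rest; N(one piece) = 1:
  size 1 → [5]=1  [8]=1
  size 2 → [4,5]=1  [5,8]=2  [7,8]=1
  size 3 → [3,4,5]=1  [4,5,8]=3  [5,7,8]=3  [6,7,8]=1
  size 4 → [0,3,4,5]=1  [2,6,7,8]=1  [3,4,5,8]=4  [4,5,7,8]=6  [5,6,7,8]=4
  size 5 → [0,3,4,5,8]=5  [1,2,6,7,8]=1  [2,5,6,7,8]=5  [3,4,5,7,8]=10  [4,5,6,7,8]=10
  size 6 → [0,3,4,5,7,8]=15  [1,2,5,6,7,8]=6  [2,4,5,6,7,8]=15  [3,4,5,6,7,8]=20
  size 7 → [0,3,4,5,6,7,8]=35  [1,2,4,5,6,7,8]=21  [2,3,4,5,6,7,8]=35
  first=0(d) contributes 56
  first=1(a) contributes 70
|[w]| = 126

126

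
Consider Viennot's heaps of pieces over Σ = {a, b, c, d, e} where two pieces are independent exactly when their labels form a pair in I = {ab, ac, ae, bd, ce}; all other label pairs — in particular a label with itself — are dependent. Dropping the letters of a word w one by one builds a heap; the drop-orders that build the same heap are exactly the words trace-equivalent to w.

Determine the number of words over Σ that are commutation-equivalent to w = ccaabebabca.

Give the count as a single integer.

330

#0=c has no predecessor
#1=c depends on [0:c]
#2=a has no predecessor
#3=a depends on [2:a]
#4=b depends on [1:c]
#5=e depends on [4:b]
#6=b depends on [5:e]
#7=a depends on [3:a]
#8=b depends on [6:b]
#9=c depends on [8:b]
#10=a depends on [7:a]
sources: [0:c, 2:a]
N(rest) = Σ N(rest − s) over sources s of rest; N(one piece) = 1:
  size 1 → [9]=1  [10]=1
  size 2 → [7,10]=1  [8,9]=1  [9,10]=2
  size 3 → [3,7,10]=1  [6,8,9]=1  [7,9,10]=3  [8,9,10]=3
  size 4 → [2,3,7,10]=1  [3,7,9,10]=4  [5,6,8,9]=1  [6,8,9,10]=4  [7,8,9,10]=6
  size 5 → [2,3,7,9,10]=5  [3,7,8,9,10]=10  [4,5,6,8,9]=1  [5,6,8,9,10]=5  [6,7,8,9,10]=10
  size 6 → [1,4,5,6,8,9]=1  [2,3,7,8,9,10]=15  [3,6,7,8,9,10]=20  [4,5,6,8,9,10]=6  [5,6,7,8,9,10]=15
  size 7 → [0,1,4,5,6,8,9]=1  [1,4,5,6,8,9,10]=7  [2,3,6,7,8,9,10]=35  [3,5,6,7,8,9,10]=35  [4,5,6,7,8,9,10]=21
  size 8 → [0,1,4,5,6,8,9,10]=8  [1,4,5,6,7,8,9,10]=28  [2,3,5,6,7,8,9,10]=70  [3,4,5,6,7,8,9,10]=56
  size 9 → [0,1,4,5,6,7,8,9,10]=36  [1,3,4,5,6,7,8,9,10]=84  [2,3,4,5,6,7,8,9,10]=126
  first=0(c) contributes 210
  first=2(a) contributes 120
|[w]| = 330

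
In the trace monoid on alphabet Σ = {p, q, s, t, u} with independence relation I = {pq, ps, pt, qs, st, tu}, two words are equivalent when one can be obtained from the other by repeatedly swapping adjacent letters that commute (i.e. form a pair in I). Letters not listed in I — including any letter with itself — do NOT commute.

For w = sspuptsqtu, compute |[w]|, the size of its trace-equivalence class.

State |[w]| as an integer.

312

drop 0:s onto floor
drop 1:s onto {0:s}
drop 2:p onto floor
drop 3:u onto {1:s, 2:p}
drop 4:p onto {3:u}
drop 5:t onto floor
drop 6:s onto {3:u}
drop 7:q onto {3:u, 5:t}
drop 8:t onto {7:q}
drop 9:u onto {4:p, 6:s, 7:q}
ground layer = {0:s, 2:p, 5:t}
drop-orders for the pieces not yet dropped (sum over which currently-grounded one goes next):
  1 to go: {8} 1  {9} 1
  2 to go: {4,9} 1  {6,9} 1  {8,9} 2
  3 to go: {4,6,9} 2  {4,8,9} 3  {6,8,9} 3  {7,8,9} 2
  4 to go: {4,6,8,9} 8  {4,7,8,9} 5  {5,7,8,9} 2  {6,7,8,9} 5
  5 to go: {4,5,7,8,9} 7  {4,6,7,8,9} 18  {5,6,7,8,9} 7
  6 to go: {3,4,6,7,8,9} 18  {4,5,6,7,8,9} 32
  7 to go: {1,3,4,6,7,8,9} 18  {2,3,4,6,7,8,9} 18  {3,4,5,6,7,8,9} 50
  8 to go: {0,1,3,4,6,7,8,9} 18  {1,2,3,4,6,7,8,9} 36  {1,3,4,5,6,7,8,9} 68  {2,3,4,5,6,7,8,9} 68
  if 0:s drops first: 172 orders
  if 2:p drops first: 86 orders
  if 5:t drops first: 54 orders
heap linearizations: 312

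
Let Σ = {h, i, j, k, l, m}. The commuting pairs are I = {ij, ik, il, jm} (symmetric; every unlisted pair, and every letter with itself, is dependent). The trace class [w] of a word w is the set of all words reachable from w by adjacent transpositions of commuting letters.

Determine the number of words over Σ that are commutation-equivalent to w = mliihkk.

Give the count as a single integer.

drop 0:m onto floor
drop 1:l onto {0:m}
drop 2:i onto {0:m}
drop 3:i onto {2:i}
drop 4:h onto {1:l, 3:i}
drop 5:k onto {4:h}
drop 6:k onto {5:k}
ground layer = {0:m}
drop-orders for the pieces not yet dropped (sum over which currently-grounded one goes next):
  1 to go: {6} 1
  2 to go: {5,6} 1
  3 to go: {4,5,6} 1
  4 to go: {1,4,5,6} 1  {3,4,5,6} 1
  5 to go: {1,3,4,5,6} 2  {2,3,4,5,6} 1
  if 0:m drops first: 3 orders

3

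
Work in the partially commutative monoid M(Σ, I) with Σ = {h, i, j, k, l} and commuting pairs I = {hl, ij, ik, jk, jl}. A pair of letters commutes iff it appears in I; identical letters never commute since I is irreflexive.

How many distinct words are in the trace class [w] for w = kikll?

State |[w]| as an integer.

3

0(k) covers ∅
1(i) covers ∅
2(k) covers 0:k
3(l) covers 1:i, 2:k
4(l) covers 3:l
floor of heap: 0:k, 1:i
completions by unplaced set U, small U first (add the entries for U minus each lowest piece of U):
  |U|=1: {4}:1
  |U|=2: {3,4}:1
  |U|=3: {1,3,4}:1  {2,3,4}:1
  start at 0(k): 2
  start at 1(i): 1
sum over floor = 3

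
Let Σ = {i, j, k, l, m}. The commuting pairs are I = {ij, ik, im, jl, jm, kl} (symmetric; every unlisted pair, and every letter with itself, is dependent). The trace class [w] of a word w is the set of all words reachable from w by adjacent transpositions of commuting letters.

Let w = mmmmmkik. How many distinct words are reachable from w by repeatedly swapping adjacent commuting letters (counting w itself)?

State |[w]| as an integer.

#0=m has no predecessor
#1=m depends on [0:m]
#2=m depends on [1:m]
#3=m depends on [2:m]
#4=m depends on [3:m]
#5=k depends on [4:m]
#6=i has no predecessor
#7=k depends on [5:k]
sources: [0:m, 6:i]
N(rest) = Σ N(rest − s) over sources s of rest; N(one piece) = 1:
  size 1 → [6]=1  [7]=1
  size 2 → [5,7]=1  [6,7]=2
  size 3 → [4,5,7]=1  [5,6,7]=3
  size 4 → [3,4,5,7]=1  [4,5,6,7]=4
  size 5 → [2,3,4,5,7]=1  [3,4,5,6,7]=5
  size 6 → [1,2,3,4,5,7]=1  [2,3,4,5,6,7]=6
  first=0(m) contributes 7
  first=6(i) contributes 1
|[w]| = 8

8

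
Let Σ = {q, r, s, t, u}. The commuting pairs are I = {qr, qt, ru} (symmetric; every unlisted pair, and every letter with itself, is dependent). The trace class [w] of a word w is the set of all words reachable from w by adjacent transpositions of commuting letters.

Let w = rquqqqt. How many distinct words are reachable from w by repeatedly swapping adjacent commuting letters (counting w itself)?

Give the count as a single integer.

drop 0:r onto floor
drop 1:q onto floor
drop 2:u onto {1:q}
drop 3:q onto {2:u}
drop 4:q onto {3:q}
drop 5:q onto {4:q}
drop 6:t onto {0:r, 2:u}
ground layer = {0:r, 1:q}
drop-orders for the pieces not yet dropped (sum over which currently-grounded one goes next):
  1 to go: {5} 1  {6} 1
  2 to go: {0,6} 1  {4,5} 1  {5,6} 2
  3 to go: {0,5,6} 3  {3,4,5} 1  {4,5,6} 3
  4 to go: {0,4,5,6} 6  {3,4,5,6} 4
  5 to go: {0,3,4,5,6} 10  {2,3,4,5,6} 4
  if 0:r drops first: 4 orders
  if 1:q drops first: 14 orders
heap linearizations: 18

18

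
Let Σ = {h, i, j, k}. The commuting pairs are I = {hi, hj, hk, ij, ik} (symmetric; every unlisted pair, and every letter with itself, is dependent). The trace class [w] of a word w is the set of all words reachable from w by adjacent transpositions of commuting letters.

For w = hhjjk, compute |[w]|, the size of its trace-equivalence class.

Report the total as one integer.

0(h) covers ∅
1(h) covers 0:h
2(j) covers ∅
3(j) covers 2:j
4(k) covers 3:j
floor of heap: 0:h, 2:j
completions by unplaced set U, small U first (add the entries for U minus each lowest piece of U):
  |U|=1: {1}:1  {4}:1
  |U|=2: {0,1}:1  {1,4}:2  {3,4}:1
  |U|=3: {0,1,4}:3  {1,3,4}:3  {2,3,4}:1
  start at 0(h): 4
  start at 2(j): 6
sum over floor = 10

10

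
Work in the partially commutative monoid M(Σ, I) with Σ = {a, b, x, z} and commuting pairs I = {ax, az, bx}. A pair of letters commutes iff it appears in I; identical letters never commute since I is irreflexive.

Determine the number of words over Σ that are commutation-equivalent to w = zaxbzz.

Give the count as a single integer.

5

drop 0:z onto floor
drop 1:a onto floor
drop 2:x onto {0:z}
drop 3:b onto {0:z, 1:a}
drop 4:z onto {2:x, 3:b}
drop 5:z onto {4:z}
ground layer = {0:z, 1:a}
drop-orders for the pieces not yet dropped (sum over which currently-grounded one goes next):
  1 to go: {5} 1
  2 to go: {4,5} 1
  3 to go: {2,4,5} 1  {3,4,5} 1
  4 to go: {1,3,4,5} 1  {2,3,4,5} 2
  if 0:z drops first: 3 orders
  if 1:a drops first: 2 orders
heap linearizations: 5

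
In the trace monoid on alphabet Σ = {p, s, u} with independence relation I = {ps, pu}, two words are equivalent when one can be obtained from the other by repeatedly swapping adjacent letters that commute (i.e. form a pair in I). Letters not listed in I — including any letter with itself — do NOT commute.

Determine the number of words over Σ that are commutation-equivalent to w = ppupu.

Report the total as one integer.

10

piece 0:p — minimal
piece 1:p rests on {0:p}
piece 2:u — minimal
piece 3:p rests on {1:p}
piece 4:u rests on {2:u}
minimal pieces: {0:p, 2:u}
ways to finish when only these pieces remain (= sum over removing one remaining piece with nothing left below it):
  1 left: {3}→1  {4}→1
  2 left: {1,3}→1  {2,4}→1  {3,4}→2
  3 left: {0,1,3}→1  {1,3,4}→3  {2,3,4}→3
  placing 0:p first → 6 extensions
  placing 2:u first → 4 extensions
total linear extensions = 10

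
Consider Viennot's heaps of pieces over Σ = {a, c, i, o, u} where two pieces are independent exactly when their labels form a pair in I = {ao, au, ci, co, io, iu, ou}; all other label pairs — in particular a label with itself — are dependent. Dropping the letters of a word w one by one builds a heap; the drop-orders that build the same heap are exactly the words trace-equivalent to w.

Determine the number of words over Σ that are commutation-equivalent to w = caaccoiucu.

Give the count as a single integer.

piece 0:c — minimal
piece 1:a rests on {0:c}
piece 2:a rests on {1:a}
piece 3:c rests on {2:a}
piece 4:c rests on {3:c}
piece 5:o — minimal
piece 6:i rests on {2:a}
piece 7:u rests on {4:c}
piece 8:c rests on {7:u}
piece 9:u rests on {8:c}
minimal pieces: {0:c, 5:o}
ways to finish when only these pieces remain (= sum over removing one remaining piece with nothing left below it):
  1 left: {5}→1  {6}→1  {9}→1
  2 left: {5,6}→2  {5,9}→2  {6,9}→2  {8,9}→1
  3 left: {5,6,9}→6  {5,8,9}→3  {6,8,9}→3  {7,8,9}→1
  4 left: {4,7,8,9}→1  {5,6,8,9}→12  {5,7,8,9}→4  {6,7,8,9}→4
  5 left: {3,4,7,8,9}→1  {4,5,7,8,9}→5  {4,6,7,8,9}→5  {5,6,7,8,9}→20
  6 left: {3,4,5,7,8,9}→6  {3,4,6,7,8,9}→6  {4,5,6,7,8,9}→30
  7 left: {2,3,4,6,7,8,9}→6  {3,4,5,6,7,8,9}→42
  8 left: {1,2,3,4,6,7,8,9}→6  {2,3,4,5,6,7,8,9}→48
  placing 0:c first → 54 extensions
  placing 5:o first → 6 extensions
total linear extensions = 60

60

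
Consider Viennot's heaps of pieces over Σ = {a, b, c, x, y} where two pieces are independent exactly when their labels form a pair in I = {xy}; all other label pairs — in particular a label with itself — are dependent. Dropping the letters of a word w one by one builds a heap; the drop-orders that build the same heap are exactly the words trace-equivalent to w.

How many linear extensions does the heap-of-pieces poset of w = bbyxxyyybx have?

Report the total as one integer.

piece 0:b — minimal
piece 1:b rests on {0:b}
piece 2:y rests on {1:b}
piece 3:x rests on {1:b}
piece 4:x rests on {3:x}
piece 5:y rests on {2:y}
piece 6:y rests on {5:y}
piece 7:y rests on {6:y}
piece 8:b rests on {4:x, 7:y}
piece 9:x rests on {8:b}
minimal pieces: {0:b}
ways to finish when only these pieces remain (= sum over removing one remaining piece with nothing left below it):
  1 left: {9}→1
  2 left: {8,9}→1
  3 left: {4,8,9}→1  {7,8,9}→1
  4 left: {3,4,8,9}→1  {4,7,8,9}→2  {6,7,8,9}→1
  5 left: {3,4,7,8,9}→3  {4,6,7,8,9}→3  {5,6,7,8,9}→1
  6 left: {2,5,6,7,8,9}→1  {3,4,6,7,8,9}→6  {4,5,6,7,8,9}→4
  7 left: {2,4,5,6,7,8,9}→5  {3,4,5,6,7,8,9}→10
  8 left: {2,3,4,5,6,7,8,9}→15
  placing 0:b first → 15 extensions

15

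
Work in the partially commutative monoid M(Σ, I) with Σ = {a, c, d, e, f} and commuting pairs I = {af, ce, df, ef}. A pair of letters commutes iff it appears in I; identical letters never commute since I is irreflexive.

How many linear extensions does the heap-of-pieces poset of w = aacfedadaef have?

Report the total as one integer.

49

drop 0:a onto floor
drop 1:a onto {0:a}
drop 2:c onto {1:a}
drop 3:f onto {2:c}
drop 4:e onto {1:a}
drop 5:d onto {2:c, 4:e}
drop 6:a onto {5:d}
drop 7:d onto {6:a}
drop 8:a onto {7:d}
drop 9:e onto {8:a}
drop 10:f onto {3:f}
ground layer = {0:a}
drop-orders for the pieces not yet dropped (sum over which currently-grounded one goes next):
  1 to go: {9} 1  {10} 1
  2 to go: {3,10} 1  {8,9} 1  {9,10} 2
  3 to go: {3,9,10} 3  {7,8,9} 1  {8,9,10} 3
  4 to go: {3,8,9,10} 6  {6,7,8,9} 1  {7,8,9,10} 4
  5 to go: {3,7,8,9,10} 10  {5,6,7,8,9} 1  {6,7,8,9,10} 5
  6 to go: {3,6,7,8,9,10} 15  {4,5,6,7,8,9} 1  {5,6,7,8,9,10} 6
  7 to go: {3,5,6,7,8,9,10} 21  {4,5,6,7,8,9,10} 7
  8 to go: {2,3,5,6,7,8,9,10} 21  {3,4,5,6,7,8,9,10} 28
  9 to go: {2,3,4,5,6,7,8,9,10} 49
  if 0:a drops first: 49 orders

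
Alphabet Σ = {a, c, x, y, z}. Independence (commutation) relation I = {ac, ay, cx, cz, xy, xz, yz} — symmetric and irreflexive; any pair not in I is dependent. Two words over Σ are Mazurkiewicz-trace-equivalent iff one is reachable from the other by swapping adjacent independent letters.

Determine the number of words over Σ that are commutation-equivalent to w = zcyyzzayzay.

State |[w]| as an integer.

#0=z has no predecessor
#1=c has no predecessor
#2=y depends on [1:c]
#3=y depends on [2:y]
#4=z depends on [0:z]
#5=z depends on [4:z]
#6=a depends on [5:z]
#7=y depends on [3:y]
#8=z depends on [6:a]
#9=a depends on [8:z]
#10=y depends on [7:y]
sources: [0:z, 1:c]
N(rest) = Σ N(rest − s) over sources s of rest; N(one piece) = 1:
  size 1 → [9]=1  [10]=1
  size 2 → [7,10]=1  [8,9]=1  [9,10]=2
  size 3 → [3,7,10]=1  [6,8,9]=1  [7,9,10]=3  [8,9,10]=3
  size 4 → [2,3,7,10]=1  [3,7,9,10]=4  [5,6,8,9]=1  [6,8,9,10]=4  [7,8,9,10]=6
  size 5 → [1,2,3,7,10]=1  [2,3,7,9,10]=5  [3,7,8,9,10]=10  [4,5,6,8,9]=1  [5,6,8,9,10]=5  [6,7,8,9,10]=10
  size 6 → [0,4,5,6,8,9]=1  [1,2,3,7,9,10]=6  [2,3,7,8,9,10]=15  [3,6,7,8,9,10]=20  [4,5,6,8,9,10]=6  [5,6,7,8,9,10]=15
  size 7 → [0,4,5,6,8,9,10]=7  [1,2,3,7,8,9,10]=21  [2,3,6,7,8,9,10]=35  [3,5,6,7,8,9,10]=35  [4,5,6,7,8,9,10]=21
  size 8 → [0,4,5,6,7,8,9,10]=28  [1,2,3,6,7,8,9,10]=56  [2,3,5,6,7,8,9,10]=70  [3,4,5,6,7,8,9,10]=56
  size 9 → [0,3,4,5,6,7,8,9,10]=84  [1,2,3,5,6,7,8,9,10]=126  [2,3,4,5,6,7,8,9,10]=126
  first=0(z) contributes 252
  first=1(c) contributes 210
|[w]| = 462

462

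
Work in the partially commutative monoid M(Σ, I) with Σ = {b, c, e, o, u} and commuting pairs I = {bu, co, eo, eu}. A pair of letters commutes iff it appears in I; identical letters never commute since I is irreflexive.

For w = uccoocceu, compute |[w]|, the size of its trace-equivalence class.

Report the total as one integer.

36

0(u) covers ∅
1(c) covers 0:u
2(c) covers 1:c
3(o) covers 0:u
4(o) covers 3:o
5(c) covers 2:c
6(c) covers 5:c
7(e) covers 6:c
8(u) covers 4:o, 6:c
floor of heap: 0:u
completions by unplaced set U, small U first (add the entries for U minus each lowest piece of U):
  |U|=1: {7}:1  {8}:1
  |U|=2: {4,8}:1  {7,8}:2
  |U|=3: {3,4,8}:1  {4,7,8}:3  {6,7,8}:2
  |U|=4: {3,4,7,8}:4  {4,6,7,8}:5  {5,6,7,8}:2
  |U|=5: {2,5,6,7,8}:2  {3,4,6,7,8}:9  {4,5,6,7,8}:7
  |U|=6: {1,2,5,6,7,8}:2  {2,4,5,6,7,8}:9  {3,4,5,6,7,8}:16
  |U|=7: {1,2,4,5,6,7,8}:11  {2,3,4,5,6,7,8}:25
  start at 0(u): 36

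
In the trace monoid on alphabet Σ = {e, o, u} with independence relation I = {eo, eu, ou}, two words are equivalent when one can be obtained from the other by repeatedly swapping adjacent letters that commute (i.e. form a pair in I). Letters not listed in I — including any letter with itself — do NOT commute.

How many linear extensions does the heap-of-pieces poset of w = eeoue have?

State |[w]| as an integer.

20

0(e) covers ∅
1(e) covers 0:e
2(o) covers ∅
3(u) covers ∅
4(e) covers 1:e
floor of heap: 0:e, 2:o, 3:u
completions by unplaced set U, small U first (add the entries for U minus each lowest piece of U):
  |U|=1: {2}:1  {3}:1  {4}:1
  |U|=2: {1,4}:1  {2,3}:2  {2,4}:2  {3,4}:2
  |U|=3: {0,1,4}:1  {1,2,4}:3  {1,3,4}:3  {2,3,4}:6
  start at 0(e): 12
  start at 2(o): 4
  start at 3(u): 4
sum over floor = 20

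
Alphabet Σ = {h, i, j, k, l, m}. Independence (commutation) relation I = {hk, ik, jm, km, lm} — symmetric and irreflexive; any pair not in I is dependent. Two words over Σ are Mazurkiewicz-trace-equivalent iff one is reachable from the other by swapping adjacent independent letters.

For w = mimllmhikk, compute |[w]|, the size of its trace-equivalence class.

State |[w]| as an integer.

piece 0:m — minimal
piece 1:i rests on {0:m}
piece 2:m rests on {1:i}
piece 3:l rests on {1:i}
piece 4:l rests on {3:l}
piece 5:m rests on {2:m}
piece 6:h rests on {4:l, 5:m}
piece 7:i rests on {6:h}
piece 8:k rests on {4:l}
piece 9:k rests on {8:k}
minimal pieces: {0:m}
ways to finish when only these pieces remain (= sum over removing one remaining piece with nothing left below it):
  1 left: {7}→1  {9}→1
  2 left: {6,7}→1  {7,9}→2  {8,9}→1
  3 left: {5,6,7}→1  {6,7,9}→3  {7,8,9}→3
  4 left: {2,5,6,7}→1  {5,6,7,9}→4  {6,7,8,9}→6
  5 left: {2,5,6,7,9}→5  {4,6,7,8,9}→6  {5,6,7,8,9}→10
  6 left: {2,5,6,7,8,9}→15  {3,4,6,7,8,9}→6  {4,5,6,7,8,9}→16
  7 left: {2,4,5,6,7,8,9}→31  {3,4,5,6,7,8,9}→22
  8 left: {2,3,4,5,6,7,8,9}→53
  placing 0:m first → 53 extensions

53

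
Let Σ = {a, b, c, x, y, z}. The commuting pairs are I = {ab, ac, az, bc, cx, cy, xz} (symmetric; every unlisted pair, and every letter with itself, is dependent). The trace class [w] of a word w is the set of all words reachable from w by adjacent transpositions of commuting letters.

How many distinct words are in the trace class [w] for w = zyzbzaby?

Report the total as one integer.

0(z) covers ∅
1(y) covers 0:z
2(z) covers 1:y
3(b) covers 2:z
4(z) covers 3:b
5(a) covers 1:y
6(b) covers 4:z
7(y) covers 5:a, 6:b
floor of heap: 0:z
completions by unplaced set U, small U first (add the entries for U minus each lowest piece of U):
  |U|=1: {7}:1
  |U|=2: {5,7}:1  {6,7}:1
  |U|=3: {4,6,7}:1  {5,6,7}:2
  |U|=4: {3,4,6,7}:1  {4,5,6,7}:3
  |U|=5: {2,3,4,6,7}:1  {3,4,5,6,7}:4
  |U|=6: {2,3,4,5,6,7}:5
  start at 0(z): 5

5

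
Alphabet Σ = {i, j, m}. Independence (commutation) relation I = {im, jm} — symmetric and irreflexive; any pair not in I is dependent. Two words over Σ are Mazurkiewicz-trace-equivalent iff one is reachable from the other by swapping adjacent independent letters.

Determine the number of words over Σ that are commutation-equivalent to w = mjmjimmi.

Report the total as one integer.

70

piece 0:m — minimal
piece 1:j — minimal
piece 2:m rests on {0:m}
piece 3:j rests on {1:j}
piece 4:i rests on {3:j}
piece 5:m rests on {2:m}
piece 6:m rests on {5:m}
piece 7:i rests on {4:i}
minimal pieces: {0:m, 1:j}
ways to finish when only these pieces remain (= sum over removing one remaining piece with nothing left below it):
  1 left: {6}→1  {7}→1
  2 left: {4,7}→1  {5,6}→1  {6,7}→2
  3 left: {2,5,6}→1  {3,4,7}→1  {4,6,7}→3  {5,6,7}→3
  4 left: {0,2,5,6}→1  {1,3,4,7}→1  {2,5,6,7}→4  {3,4,6,7}→4  {4,5,6,7}→6
  5 left: {0,2,5,6,7}→5  {1,3,4,6,7}→5  {2,4,5,6,7}→10  {3,4,5,6,7}→10
  6 left: {0,2,4,5,6,7}→15  {1,3,4,5,6,7}→15  {2,3,4,5,6,7}→20
  placing 0:m first → 35 extensions
  placing 1:j first → 35 extensions
total linear extensions = 70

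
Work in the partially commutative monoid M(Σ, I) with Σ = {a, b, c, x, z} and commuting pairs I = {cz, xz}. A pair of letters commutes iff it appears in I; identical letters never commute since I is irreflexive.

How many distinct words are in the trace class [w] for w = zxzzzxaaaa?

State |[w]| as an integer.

#0=z has no predecessor
#1=x has no predecessor
#2=z depends on [0:z]
#3=z depends on [2:z]
#4=z depends on [3:z]
#5=x depends on [1:x]
#6=a depends on [4:z, 5:x]
#7=a depends on [6:a]
#8=a depends on [7:a]
#9=a depends on [8:a]
sources: [0:z, 1:x]
N(rest) = Σ N(rest − s) over sources s of rest; N(one piece) = 1:
  size 1 → [9]=1
  size 2 → [8,9]=1
  size 3 → [7,8,9]=1
  size 4 → [6,7,8,9]=1
  size 5 → [4,6,7,8,9]=1  [5,6,7,8,9]=1
  size 6 → [1,5,6,7,8,9]=1  [3,4,6,7,8,9]=1  [4,5,6,7,8,9]=2
  size 7 → [1,4,5,6,7,8,9]=3  [2,3,4,6,7,8,9]=1  [3,4,5,6,7,8,9]=3
  size 8 → [0,2,3,4,6,7,8,9]=1  [1,3,4,5,6,7,8,9]=6  [2,3,4,5,6,7,8,9]=4
  first=0(z) contributes 10
  first=1(x) contributes 5
|[w]| = 15

15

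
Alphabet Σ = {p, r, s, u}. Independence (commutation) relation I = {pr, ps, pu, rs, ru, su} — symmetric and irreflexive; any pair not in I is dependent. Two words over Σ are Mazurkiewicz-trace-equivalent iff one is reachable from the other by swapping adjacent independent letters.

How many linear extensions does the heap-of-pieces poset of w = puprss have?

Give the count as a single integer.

#0=p has no predecessor
#1=u has no predecessor
#2=p depends on [0:p]
#3=r has no predecessor
#4=s has no predecessor
#5=s depends on [4:s]
sources: [0:p, 1:u, 3:r, 4:s]
N(rest) = Σ N(rest − s) over sources s of rest; N(one piece) = 1:
  size 1 → [1]=1  [2]=1  [3]=1  [5]=1
  size 2 → [0,2]=1  [1,2]=2  [1,3]=2  [1,5]=2  [2,3]=2  [2,5]=2  [3,5]=2  [4,5]=1
  size 3 → [0,1,2]=3  [0,2,3]=3  [0,2,5]=3  [1,2,3]=6  [1,2,5]=6  [1,3,5]=6  [1,4,5]=3  [2,3,5]=6  [2,4,5]=3  [3,4,5]=3
  size 4 → [0,1,2,3]=12  [0,1,2,5]=12  [0,2,3,5]=12  [0,2,4,5]=6  [1,2,3,5]=24  [1,2,4,5]=12  [1,3,4,5]=12  [2,3,4,5]=12
  first=0(p) contributes 60
  first=1(u) contributes 30
  first=3(r) contributes 30
  first=4(s) contributes 60
|[w]| = 180

180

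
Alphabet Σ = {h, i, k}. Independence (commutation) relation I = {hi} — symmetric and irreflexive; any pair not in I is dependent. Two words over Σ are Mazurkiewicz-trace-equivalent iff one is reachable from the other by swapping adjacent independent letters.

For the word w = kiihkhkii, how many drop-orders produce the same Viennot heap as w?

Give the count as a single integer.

3

piece 0:k — minimal
piece 1:i rests on {0:k}
piece 2:i rests on {1:i}
piece 3:h rests on {0:k}
piece 4:k rests on {2:i, 3:h}
piece 5:h rests on {4:k}
piece 6:k rests on {5:h}
piece 7:i rests on {6:k}
piece 8:i rests on {7:i}
minimal pieces: {0:k}
ways to finish when only these pieces remain (= sum over removing one remaining piece with nothing left below it):
  1 left: {8}→1
  2 left: {7,8}→1
  3 left: {6,7,8}→1
  4 left: {5,6,7,8}→1
  5 left: {4,5,6,7,8}→1
  6 left: {2,4,5,6,7,8}→1  {3,4,5,6,7,8}→1
  7 left: {1,2,4,5,6,7,8}→1  {2,3,4,5,6,7,8}→2
  placing 0:k first → 3 extensions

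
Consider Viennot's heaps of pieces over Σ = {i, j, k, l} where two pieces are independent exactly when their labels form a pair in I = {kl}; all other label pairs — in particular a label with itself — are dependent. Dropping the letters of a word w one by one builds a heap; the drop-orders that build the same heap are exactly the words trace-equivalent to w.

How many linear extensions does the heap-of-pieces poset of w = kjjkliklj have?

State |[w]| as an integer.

piece 0:k — minimal
piece 1:j rests on {0:k}
piece 2:j rests on {1:j}
piece 3:k rests on {2:j}
piece 4:l rests on {2:j}
piece 5:i rests on {3:k, 4:l}
piece 6:k rests on {5:i}
piece 7:l rests on {5:i}
piece 8:j rests on {6:k, 7:l}
minimal pieces: {0:k}
ways to finish when only these pieces remain (= sum over removing one remaining piece with nothing left below it):
  1 left: {8}→1
  2 left: {6,8}→1  {7,8}→1
  3 left: {6,7,8}→2
  4 left: {5,6,7,8}→2
  5 left: {3,5,6,7,8}→2  {4,5,6,7,8}→2
  6 left: {3,4,5,6,7,8}→4
  7 left: {2,3,4,5,6,7,8}→4
  placing 0:k first → 4 extensions

4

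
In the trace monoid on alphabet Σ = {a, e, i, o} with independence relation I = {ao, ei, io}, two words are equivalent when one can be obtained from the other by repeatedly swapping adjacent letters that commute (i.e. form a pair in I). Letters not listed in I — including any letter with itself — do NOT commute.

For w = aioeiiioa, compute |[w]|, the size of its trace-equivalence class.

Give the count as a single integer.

0(a) covers ∅
1(i) covers 0:a
2(o) covers ∅
3(e) covers 0:a, 2:o
4(i) covers 1:i
5(i) covers 4:i
6(i) covers 5:i
7(o) covers 3:e
8(a) covers 3:e, 6:i
floor of heap: 0:a, 2:o
completions by unplaced set U, small U first (add the entries for U minus each lowest piece of U):
  |U|=1: {7}:1  {8}:1
  |U|=2: {6,8}:1  {7,8}:2
  |U|=3: {3,7,8}:2  {5,6,8}:1  {6,7,8}:3
  |U|=4: {2,3,7,8}:2  {3,6,7,8}:5  {4,5,6,8}:1  {5,6,7,8}:4
  |U|=5: {1,4,5,6,8}:1  {2,3,6,7,8}:7  {3,5,6,7,8}:9  {4,5,6,7,8}:5
  |U|=6: {1,4,5,6,7,8}:6  {2,3,5,6,7,8}:16  {3,4,5,6,7,8}:14
  |U|=7: {1,3,4,5,6,7,8}:20  {2,3,4,5,6,7,8}:30
  start at 0(a): 50
  start at 2(o): 20
sum over floor = 70

70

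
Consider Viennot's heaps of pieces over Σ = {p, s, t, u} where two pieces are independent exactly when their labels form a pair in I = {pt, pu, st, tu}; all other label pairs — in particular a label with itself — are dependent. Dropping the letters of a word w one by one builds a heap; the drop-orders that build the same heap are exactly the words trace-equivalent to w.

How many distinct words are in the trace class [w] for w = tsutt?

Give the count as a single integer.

10

#0=t has no predecessor
#1=s has no predecessor
#2=u depends on [1:s]
#3=t depends on [0:t]
#4=t depends on [3:t]
sources: [0:t, 1:s]
N(rest) = Σ N(rest − s) over sources s of rest; N(one piece) = 1:
  size 1 → [2]=1  [4]=1
  size 2 → [1,2]=1  [2,4]=2  [3,4]=1
  size 3 → [0,3,4]=1  [1,2,4]=3  [2,3,4]=3
  first=0(t) contributes 6
  first=1(s) contributes 4
|[w]| = 10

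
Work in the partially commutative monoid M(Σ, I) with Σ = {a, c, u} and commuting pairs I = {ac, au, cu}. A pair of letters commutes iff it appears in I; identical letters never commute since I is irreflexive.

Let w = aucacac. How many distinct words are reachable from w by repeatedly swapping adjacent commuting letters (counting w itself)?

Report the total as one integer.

0(a) covers ∅
1(u) covers ∅
2(c) covers ∅
3(a) covers 0:a
4(c) covers 2:c
5(a) covers 3:a
6(c) covers 4:c
floor of heap: 0:a, 1:u, 2:c
completions by unplaced set U, small U first (add the entries for U minus each lowest piece of U):
  |U|=1: {1}:1  {5}:1  {6}:1
  |U|=2: {1,5}:2  {1,6}:2  {3,5}:1  {4,6}:1  {5,6}:2
  |U|=3: {0,3,5}:1  {1,3,5}:3  {1,4,6}:3  {1,5,6}:6  {2,4,6}:1  {3,5,6}:3  {4,5,6}:3
  |U|=4: {0,1,3,5}:4  {0,3,5,6}:4  {1,2,4,6}:4  {1,3,5,6}:12  {1,4,5,6}:12  {2,4,5,6}:4  {3,4,5,6}:6
  |U|=5: {0,1,3,5,6}:20  {0,3,4,5,6}:10  {1,2,4,5,6}:20  {1,3,4,5,6}:30  {2,3,4,5,6}:10
  start at 0(a): 60
  start at 1(u): 20
  start at 2(c): 60
sum over floor = 140

140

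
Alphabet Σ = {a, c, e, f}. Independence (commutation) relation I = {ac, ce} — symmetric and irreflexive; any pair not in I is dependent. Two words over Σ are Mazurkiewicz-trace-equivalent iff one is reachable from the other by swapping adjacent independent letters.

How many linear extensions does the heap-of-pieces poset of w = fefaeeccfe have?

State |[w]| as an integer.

piece 0:f — minimal
piece 1:e rests on {0:f}
piece 2:f rests on {1:e}
piece 3:a rests on {2:f}
piece 4:e rests on {3:a}
piece 5:e rests on {4:e}
piece 6:c rests on {2:f}
piece 7:c rests on {6:c}
piece 8:f rests on {5:e, 7:c}
piece 9:e rests on {8:f}
minimal pieces: {0:f}
ways to finish when only these pieces remain (= sum over removing one remaining piece with nothing left below it):
  1 left: {9}→1
  2 left: {8,9}→1
  3 left: {5,8,9}→1  {7,8,9}→1
  4 left: {4,5,8,9}→1  {5,7,8,9}→2  {6,7,8,9}→1
  5 left: {3,4,5,8,9}→1  {4,5,7,8,9}→3  {5,6,7,8,9}→3
  6 left: {3,4,5,7,8,9}→4  {4,5,6,7,8,9}→6
  7 left: {3,4,5,6,7,8,9}→10
  8 left: {2,3,4,5,6,7,8,9}→10
  placing 0:f first → 10 extensions

10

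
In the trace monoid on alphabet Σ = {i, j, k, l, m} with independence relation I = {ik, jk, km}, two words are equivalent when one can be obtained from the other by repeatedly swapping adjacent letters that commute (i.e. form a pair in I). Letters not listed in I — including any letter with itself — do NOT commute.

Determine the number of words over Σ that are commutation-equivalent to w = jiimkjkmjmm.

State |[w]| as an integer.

#0=j has no predecessor
#1=i depends on [0:j]
#2=i depends on [1:i]
#3=m depends on [2:i]
#4=k has no predecessor
#5=j depends on [3:m]
#6=k depends on [4:k]
#7=m depends on [5:j]
#8=j depends on [7:m]
#9=m depends on [8:j]
#10=m depends on [9:m]
sources: [0:j, 4:k]
N(rest) = Σ N(rest − s) over sources s of rest; N(one piece) = 1:
  size 1 → [6]=1  [10]=1
  size 2 → [4,6]=1  [6,10]=2  [9,10]=1
  size 3 → [4,6,10]=3  [6,9,10]=3  [8,9,10]=1
  size 4 → [4,6,9,10]=6  [6,8,9,10]=4  [7,8,9,10]=1
  size 5 → [4,6,8,9,10]=10  [5,7,8,9,10]=1  [6,7,8,9,10]=5
  size 6 → [3,5,7,8,9,10]=1  [4,6,7,8,9,10]=15  [5,6,7,8,9,10]=6
  size 7 → [2,3,5,7,8,9,10]=1  [3,5,6,7,8,9,10]=7  [4,5,6,7,8,9,10]=21
  size 8 → [1,2,3,5,7,8,9,10]=1  [2,3,5,6,7,8,9,10]=8  [3,4,5,6,7,8,9,10]=28
  size 9 → [0,1,2,3,5,7,8,9,10]=1  [1,2,3,5,6,7,8,9,10]=9  [2,3,4,5,6,7,8,9,10]=36
  first=0(j) contributes 45
  first=4(k) contributes 10
|[w]| = 55

55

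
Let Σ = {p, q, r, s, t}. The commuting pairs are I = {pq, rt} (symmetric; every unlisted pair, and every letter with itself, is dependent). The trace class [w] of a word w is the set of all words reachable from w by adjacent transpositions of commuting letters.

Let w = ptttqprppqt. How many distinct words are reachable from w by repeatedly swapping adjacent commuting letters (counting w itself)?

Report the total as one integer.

0(p) covers ∅
1(t) covers 0:p
2(t) covers 1:t
3(t) covers 2:t
4(q) covers 3:t
5(p) covers 3:t
6(r) covers 4:q, 5:p
7(p) covers 6:r
8(p) covers 7:p
9(q) covers 6:r
10(t) covers 8:p, 9:q
floor of heap: 0:p
completions by unplaced set U, small U first (add the entries for U minus each lowest piece of U):
  |U|=1: {10}:1
  |U|=2: {8,10}:1  {9,10}:1
  |U|=3: {7,8,10}:1  {8,9,10}:2
  |U|=4: {7,8,9,10}:3
  |U|=5: {6,7,8,9,10}:3
  |U|=6: {4,6,7,8,9,10}:3  {5,6,7,8,9,10}:3
  |U|=7: {4,5,6,7,8,9,10}:6
  |U|=8: {3,4,5,6,7,8,9,10}:6
  |U|=9: {2,3,4,5,6,7,8,9,10}:6
  start at 0(p): 6

6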